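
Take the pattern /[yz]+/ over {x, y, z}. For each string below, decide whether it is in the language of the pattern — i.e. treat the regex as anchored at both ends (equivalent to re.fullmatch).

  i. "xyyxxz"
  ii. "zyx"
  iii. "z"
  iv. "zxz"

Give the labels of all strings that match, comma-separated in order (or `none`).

i → no match
ii → no match
iii → match
iv → no match

iii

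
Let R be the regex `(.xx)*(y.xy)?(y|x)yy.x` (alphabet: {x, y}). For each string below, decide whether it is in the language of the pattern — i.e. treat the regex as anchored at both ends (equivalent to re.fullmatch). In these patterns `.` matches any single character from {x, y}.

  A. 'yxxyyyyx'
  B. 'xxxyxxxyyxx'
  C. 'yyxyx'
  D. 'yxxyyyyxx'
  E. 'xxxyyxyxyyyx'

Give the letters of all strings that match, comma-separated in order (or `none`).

A, B, D, E

A. 'yxxyyyyx' → match
B. 'xxxyxxxyyxx' → match
C. 'yyxyx' → no match
D. 'yxxyyyyxx' → match
E. 'xxxyyxyxyyyx' → match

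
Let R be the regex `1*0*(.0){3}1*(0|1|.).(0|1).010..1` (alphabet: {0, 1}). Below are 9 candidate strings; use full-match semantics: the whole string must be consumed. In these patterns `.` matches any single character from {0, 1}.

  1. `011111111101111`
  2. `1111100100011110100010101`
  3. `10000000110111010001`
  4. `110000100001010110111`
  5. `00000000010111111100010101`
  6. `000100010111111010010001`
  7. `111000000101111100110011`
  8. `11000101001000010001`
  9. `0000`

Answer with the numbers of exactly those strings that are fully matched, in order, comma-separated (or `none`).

1 → no match
2 → match
3 → match
4 → no match
5 → match
6 → match
7 → no match
8 → no match
9. `0000` → no match — must end with `1`

2, 3, 5, 6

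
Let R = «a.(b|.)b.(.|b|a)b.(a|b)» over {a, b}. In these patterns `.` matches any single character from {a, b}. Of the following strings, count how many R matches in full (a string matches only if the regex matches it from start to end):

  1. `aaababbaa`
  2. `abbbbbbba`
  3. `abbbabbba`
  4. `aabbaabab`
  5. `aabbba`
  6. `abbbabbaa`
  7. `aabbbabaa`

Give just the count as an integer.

1. `aaababbaa` → match
2. `abbbbbbba` → match
3. `abbbabbba` → match
4. `aabbaabab` → match
5. `aabbba` → no match
6. `abbbabbaa` → match
7. `aabbbabaa` → match
Total matched: 6

6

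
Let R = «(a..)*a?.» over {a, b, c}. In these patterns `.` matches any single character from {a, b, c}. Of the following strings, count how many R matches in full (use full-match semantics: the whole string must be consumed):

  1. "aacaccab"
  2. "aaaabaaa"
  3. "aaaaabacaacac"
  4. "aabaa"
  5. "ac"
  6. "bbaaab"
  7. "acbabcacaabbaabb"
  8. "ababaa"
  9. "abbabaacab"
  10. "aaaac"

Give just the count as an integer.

8

1. "aacaccab" → match
2. "aaaabaaa" → match
3 → match
4. "aabaa" → match
5. "ac" → match
6. "bbaaab" → no match
7 → match
8. "ababaa" → no match
9. "abbabaacab" → match
10. "aaaac" → match
Total matched: 8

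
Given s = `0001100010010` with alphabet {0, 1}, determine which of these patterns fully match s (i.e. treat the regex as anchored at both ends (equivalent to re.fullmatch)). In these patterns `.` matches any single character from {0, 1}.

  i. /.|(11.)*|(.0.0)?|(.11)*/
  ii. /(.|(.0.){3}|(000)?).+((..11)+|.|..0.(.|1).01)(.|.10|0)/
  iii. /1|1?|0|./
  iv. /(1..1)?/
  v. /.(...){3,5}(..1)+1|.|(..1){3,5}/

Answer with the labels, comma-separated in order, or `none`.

i → no match
ii → match
iii → no match
iv → no match
v → no match

ii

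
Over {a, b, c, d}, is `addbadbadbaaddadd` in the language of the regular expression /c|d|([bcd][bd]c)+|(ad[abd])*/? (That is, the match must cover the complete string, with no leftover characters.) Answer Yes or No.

No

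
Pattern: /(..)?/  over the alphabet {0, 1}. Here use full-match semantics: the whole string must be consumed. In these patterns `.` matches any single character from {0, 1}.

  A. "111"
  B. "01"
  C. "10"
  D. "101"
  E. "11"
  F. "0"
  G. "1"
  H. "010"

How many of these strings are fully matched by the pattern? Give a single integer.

A → no match
B → match
C → match
D → no match
E → match
F → no match
G → no match
H → no match
Total matched: 3

3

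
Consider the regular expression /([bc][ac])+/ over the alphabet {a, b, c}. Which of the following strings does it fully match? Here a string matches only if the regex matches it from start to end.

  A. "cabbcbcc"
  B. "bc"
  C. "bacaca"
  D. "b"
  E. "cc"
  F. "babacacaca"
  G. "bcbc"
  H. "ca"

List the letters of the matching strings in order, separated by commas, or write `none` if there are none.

B, C, E, F, G, H

A → no match
B → match
C → match
D → no match
E → match
F → match
G → match
H → match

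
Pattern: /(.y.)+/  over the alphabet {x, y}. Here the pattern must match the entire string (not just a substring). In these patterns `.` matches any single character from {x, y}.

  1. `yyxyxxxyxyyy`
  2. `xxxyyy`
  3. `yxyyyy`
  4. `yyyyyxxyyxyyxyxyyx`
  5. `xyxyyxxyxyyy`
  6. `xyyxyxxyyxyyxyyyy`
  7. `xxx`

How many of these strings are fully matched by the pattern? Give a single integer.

1 → no match
2 → no match
3 → no match
4 → match
5 → match
6 → no match
7 → no match
Total matched: 2

2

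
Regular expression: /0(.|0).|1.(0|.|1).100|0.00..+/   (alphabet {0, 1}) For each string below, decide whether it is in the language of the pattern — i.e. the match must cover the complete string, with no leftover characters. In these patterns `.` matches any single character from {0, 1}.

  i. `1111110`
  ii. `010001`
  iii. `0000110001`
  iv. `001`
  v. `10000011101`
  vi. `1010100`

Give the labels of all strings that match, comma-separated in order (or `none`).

i → no match
ii → match
iii → match
iv → match
v → no match
vi → match

ii, iii, iv, vi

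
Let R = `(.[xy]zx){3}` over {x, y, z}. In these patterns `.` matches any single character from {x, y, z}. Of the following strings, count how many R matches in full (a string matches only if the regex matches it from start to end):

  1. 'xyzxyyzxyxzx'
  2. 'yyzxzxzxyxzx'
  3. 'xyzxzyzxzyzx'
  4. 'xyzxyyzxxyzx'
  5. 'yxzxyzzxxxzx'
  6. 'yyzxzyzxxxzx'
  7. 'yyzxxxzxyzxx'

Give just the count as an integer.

5

1 → match
2 → match
3 → match
4 → match
5 → no match
6 → match
7 → no match — must end with 'zx'
Total matched: 5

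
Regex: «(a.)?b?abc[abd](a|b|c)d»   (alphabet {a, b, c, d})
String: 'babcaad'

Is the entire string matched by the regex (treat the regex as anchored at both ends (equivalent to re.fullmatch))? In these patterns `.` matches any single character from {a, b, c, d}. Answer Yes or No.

Yes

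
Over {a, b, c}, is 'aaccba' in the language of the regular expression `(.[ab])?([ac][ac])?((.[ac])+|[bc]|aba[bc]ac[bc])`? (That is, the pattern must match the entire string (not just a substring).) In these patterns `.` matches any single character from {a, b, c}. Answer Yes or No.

Yes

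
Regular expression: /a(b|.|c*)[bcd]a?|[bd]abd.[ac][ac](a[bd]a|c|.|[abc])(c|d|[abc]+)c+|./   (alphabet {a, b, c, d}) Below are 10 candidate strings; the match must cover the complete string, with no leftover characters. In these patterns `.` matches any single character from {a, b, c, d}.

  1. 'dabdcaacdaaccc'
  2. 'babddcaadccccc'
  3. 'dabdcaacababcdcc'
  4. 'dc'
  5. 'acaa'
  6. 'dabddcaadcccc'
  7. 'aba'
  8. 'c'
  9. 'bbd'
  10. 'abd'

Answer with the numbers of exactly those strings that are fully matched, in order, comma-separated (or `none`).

2, 6, 7, 8, 10

1 → no match
2 → match
3 → no match
4 → no match
5 → no match
6 → match
7 → match
8 → match
9 → no match
10 → match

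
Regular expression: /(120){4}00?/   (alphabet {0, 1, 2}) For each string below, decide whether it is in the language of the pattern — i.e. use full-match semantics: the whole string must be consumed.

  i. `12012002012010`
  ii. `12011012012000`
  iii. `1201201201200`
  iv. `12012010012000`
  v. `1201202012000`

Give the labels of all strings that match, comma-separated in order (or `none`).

iii

i → no match
ii → no match
iii → match
iv → no match
v → no match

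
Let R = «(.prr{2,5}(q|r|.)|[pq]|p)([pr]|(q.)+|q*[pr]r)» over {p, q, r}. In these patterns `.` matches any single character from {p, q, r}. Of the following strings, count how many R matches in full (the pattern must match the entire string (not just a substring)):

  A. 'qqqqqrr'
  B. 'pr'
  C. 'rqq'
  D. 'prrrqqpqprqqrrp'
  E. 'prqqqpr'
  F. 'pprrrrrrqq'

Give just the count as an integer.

A → match
B → match
C → no match
D → no match
E → no match
F → match
Total matched: 3

3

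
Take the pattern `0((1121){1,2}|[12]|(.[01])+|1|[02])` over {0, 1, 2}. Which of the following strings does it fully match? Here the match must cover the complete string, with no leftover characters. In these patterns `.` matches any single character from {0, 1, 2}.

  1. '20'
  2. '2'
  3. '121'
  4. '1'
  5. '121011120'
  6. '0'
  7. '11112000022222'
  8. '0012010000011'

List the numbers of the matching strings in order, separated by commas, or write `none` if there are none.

1 → no match — must start with '0'
2 → no match — must start with '0'
3 → no match — must start with '0'
4 → no match — must start with '0'
5 → no match — must start with '0'
6 → no match
7 → no match — must start with '0'
8 → match

8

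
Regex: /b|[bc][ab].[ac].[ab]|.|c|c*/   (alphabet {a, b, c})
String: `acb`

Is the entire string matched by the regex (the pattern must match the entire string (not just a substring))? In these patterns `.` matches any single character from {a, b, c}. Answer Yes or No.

No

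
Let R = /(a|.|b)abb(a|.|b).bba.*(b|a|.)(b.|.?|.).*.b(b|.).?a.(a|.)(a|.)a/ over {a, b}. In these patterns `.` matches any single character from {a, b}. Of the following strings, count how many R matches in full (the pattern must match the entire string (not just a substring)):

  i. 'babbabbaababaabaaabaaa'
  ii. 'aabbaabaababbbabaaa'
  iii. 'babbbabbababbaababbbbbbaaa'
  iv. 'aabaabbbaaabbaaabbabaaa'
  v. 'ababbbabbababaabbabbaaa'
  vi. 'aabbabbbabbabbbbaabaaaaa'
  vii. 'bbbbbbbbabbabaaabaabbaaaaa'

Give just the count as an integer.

i → no match
ii → no match
iii → no match
iv → no match
v → no match
vi → no match
vii → no match
Total matched: 0

0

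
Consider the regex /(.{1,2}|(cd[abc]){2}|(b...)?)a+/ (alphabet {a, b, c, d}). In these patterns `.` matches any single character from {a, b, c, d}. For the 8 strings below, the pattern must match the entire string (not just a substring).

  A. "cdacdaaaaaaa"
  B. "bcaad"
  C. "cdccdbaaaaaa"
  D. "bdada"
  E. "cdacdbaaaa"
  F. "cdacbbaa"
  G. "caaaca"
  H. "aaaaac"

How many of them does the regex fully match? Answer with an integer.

4

A → match
B → no match — must end with "a"
C → match
D → match
E → match
F → no match
G → no match
H → no match — must end with "a"
Total matched: 4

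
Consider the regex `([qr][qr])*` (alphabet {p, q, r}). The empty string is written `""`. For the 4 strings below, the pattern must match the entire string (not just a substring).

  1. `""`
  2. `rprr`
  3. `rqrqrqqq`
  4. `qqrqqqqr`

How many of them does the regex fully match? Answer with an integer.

1 → match
2 → no match
3 → match
4 → match
Total matched: 3

3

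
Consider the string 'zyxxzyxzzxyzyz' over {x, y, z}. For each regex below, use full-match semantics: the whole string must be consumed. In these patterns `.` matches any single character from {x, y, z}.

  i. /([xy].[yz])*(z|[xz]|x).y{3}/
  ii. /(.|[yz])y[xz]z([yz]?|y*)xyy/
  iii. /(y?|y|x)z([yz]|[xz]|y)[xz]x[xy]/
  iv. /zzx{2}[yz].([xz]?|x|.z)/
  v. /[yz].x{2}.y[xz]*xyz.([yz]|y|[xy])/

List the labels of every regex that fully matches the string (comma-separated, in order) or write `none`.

v

i → no match — must end with 'y'
ii → no match — must end with 'xyy'
iii → no match
iv → no match — must start with 'zzx'
v → match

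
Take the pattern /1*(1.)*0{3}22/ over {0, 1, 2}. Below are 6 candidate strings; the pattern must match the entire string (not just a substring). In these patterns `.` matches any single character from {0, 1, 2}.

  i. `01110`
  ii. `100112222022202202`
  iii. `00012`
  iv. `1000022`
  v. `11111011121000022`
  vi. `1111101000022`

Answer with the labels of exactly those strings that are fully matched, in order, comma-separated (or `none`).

i → no match — must end with `022`
ii → no match — must end with `022`
iii → no match — must end with `022`
iv → match
v → match
vi → match

iv, v, vi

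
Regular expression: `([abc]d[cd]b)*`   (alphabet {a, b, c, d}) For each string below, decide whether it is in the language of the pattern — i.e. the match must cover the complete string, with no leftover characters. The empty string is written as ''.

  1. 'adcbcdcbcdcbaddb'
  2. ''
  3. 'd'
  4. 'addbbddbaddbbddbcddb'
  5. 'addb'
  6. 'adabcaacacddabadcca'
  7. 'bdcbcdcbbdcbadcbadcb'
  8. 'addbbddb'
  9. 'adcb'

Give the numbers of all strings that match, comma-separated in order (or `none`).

1, 2, 4, 5, 7, 8, 9

1 → match
2 → match
3 → no match
4 → match
5 → match
6 → no match
7 → match
8 → match
9 → match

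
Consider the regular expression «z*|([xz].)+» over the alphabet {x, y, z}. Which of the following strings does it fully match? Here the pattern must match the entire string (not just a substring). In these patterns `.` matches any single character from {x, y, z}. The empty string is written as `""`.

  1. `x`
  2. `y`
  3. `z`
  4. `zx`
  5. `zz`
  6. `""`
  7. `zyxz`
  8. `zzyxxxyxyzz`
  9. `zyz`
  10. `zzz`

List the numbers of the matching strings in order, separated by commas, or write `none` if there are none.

3, 4, 5, 6, 7, 10

1 → no match
2 → no match
3 → match
4 → match
5 → match
6 → match
7 → match
8 → no match
9 → no match
10 → match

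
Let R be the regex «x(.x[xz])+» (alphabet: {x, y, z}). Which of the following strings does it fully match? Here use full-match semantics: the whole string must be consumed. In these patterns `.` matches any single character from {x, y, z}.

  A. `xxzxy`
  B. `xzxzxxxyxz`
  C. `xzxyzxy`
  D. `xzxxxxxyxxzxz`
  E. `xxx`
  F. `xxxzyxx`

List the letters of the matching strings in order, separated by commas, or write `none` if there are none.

A → no match
B → match
C → no match
D → match
E → no match
F → match

B, D, F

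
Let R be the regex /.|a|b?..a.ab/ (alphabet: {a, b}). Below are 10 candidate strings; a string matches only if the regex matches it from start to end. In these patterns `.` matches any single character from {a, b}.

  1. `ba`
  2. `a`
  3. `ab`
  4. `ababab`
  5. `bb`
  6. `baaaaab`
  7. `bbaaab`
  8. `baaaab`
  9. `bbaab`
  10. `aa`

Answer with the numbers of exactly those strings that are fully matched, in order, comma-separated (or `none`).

1 → no match
2 → match
3 → no match
4 → match
5 → no match
6 → match
7 → match
8 → match
9 → no match
10 → no match

2, 4, 6, 7, 8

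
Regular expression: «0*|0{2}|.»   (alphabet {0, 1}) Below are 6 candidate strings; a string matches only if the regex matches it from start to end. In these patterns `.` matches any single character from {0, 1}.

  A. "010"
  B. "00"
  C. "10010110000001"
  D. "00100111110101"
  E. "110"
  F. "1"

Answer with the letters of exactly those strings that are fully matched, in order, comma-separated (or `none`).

B, F

A → no match
B → match
C → no match
D → no match
E → no match
F → match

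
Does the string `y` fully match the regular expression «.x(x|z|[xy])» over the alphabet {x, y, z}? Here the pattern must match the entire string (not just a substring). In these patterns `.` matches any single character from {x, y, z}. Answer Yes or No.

No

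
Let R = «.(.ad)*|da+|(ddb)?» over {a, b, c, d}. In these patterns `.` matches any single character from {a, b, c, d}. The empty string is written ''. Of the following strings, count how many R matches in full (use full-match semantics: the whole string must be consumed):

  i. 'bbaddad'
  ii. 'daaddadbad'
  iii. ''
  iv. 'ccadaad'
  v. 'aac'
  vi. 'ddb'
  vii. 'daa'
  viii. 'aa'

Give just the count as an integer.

i → match
ii → match
iii → match
iv → match
v → no match
vi → match
vii → match
viii → no match
Total matched: 6

6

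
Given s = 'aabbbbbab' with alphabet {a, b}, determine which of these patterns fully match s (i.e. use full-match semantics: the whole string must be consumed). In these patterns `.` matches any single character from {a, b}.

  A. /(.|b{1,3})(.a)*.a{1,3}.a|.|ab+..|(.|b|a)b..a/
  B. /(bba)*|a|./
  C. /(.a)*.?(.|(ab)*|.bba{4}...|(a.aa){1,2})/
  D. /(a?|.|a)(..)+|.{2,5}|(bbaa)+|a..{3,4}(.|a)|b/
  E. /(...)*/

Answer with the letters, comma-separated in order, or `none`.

D, E

A → no match
B → no match
C → no match
D → match
E → match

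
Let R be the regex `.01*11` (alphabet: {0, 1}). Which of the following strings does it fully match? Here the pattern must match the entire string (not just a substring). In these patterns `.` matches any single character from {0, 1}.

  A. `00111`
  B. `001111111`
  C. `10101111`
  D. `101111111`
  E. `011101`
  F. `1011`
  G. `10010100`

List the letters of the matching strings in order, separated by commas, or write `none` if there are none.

A. `00111` → match
B. `001111111` → match
C. `10101111` → no match
D. `101111111` → match
E. `011101` → no match — must end with `11`
F. `1011` → match
G. `10010100` → no match — must end with `11`

A, B, D, F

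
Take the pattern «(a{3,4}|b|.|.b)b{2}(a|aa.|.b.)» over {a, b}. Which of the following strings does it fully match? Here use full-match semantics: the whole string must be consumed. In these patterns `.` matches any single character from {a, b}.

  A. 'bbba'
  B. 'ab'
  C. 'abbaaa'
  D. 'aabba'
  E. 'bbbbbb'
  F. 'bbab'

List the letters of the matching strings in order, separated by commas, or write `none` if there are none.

A → match
B → no match
C → match
D → no match
E → match
F → no match

A, C, E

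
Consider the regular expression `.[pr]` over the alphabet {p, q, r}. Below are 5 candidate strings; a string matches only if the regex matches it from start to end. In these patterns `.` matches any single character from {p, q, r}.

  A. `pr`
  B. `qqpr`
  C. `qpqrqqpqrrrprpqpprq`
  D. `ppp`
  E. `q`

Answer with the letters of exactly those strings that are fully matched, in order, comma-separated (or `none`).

A → match
B → no match
C → no match
D → no match
E → no match

A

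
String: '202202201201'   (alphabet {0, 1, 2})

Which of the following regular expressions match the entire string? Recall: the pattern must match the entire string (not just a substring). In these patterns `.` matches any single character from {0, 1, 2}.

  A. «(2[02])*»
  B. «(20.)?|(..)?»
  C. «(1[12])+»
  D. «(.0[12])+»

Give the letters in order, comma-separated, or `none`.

A → no match
B → no match
C → no match — must start with '1'
D → match

D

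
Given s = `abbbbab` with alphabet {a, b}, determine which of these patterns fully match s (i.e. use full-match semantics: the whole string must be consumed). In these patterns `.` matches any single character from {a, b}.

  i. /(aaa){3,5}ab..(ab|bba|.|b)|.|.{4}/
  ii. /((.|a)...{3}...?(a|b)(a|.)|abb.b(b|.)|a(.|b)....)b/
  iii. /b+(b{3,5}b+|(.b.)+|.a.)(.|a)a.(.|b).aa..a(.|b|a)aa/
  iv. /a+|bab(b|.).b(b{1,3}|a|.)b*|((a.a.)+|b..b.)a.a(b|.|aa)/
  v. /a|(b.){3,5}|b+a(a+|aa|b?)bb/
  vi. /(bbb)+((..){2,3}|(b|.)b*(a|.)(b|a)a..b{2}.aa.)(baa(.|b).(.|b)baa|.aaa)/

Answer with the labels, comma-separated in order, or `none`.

i → no match
ii → match
iii → no match — must start with `b`
iv → no match
v → no match
vi → no match — must start with `bbb`

ii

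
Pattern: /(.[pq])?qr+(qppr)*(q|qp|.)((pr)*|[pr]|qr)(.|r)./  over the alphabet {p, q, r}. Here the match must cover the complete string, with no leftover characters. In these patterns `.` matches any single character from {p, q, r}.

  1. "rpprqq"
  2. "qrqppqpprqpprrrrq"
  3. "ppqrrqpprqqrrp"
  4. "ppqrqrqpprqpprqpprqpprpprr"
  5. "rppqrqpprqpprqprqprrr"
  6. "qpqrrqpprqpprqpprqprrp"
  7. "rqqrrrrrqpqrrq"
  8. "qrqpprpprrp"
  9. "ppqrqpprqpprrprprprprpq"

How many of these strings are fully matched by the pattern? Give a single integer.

1 → no match
2 → no match
3 → match
4 → no match
5 → no match
6 → match
7 → match
8 → match
9 → match
Total matched: 5

5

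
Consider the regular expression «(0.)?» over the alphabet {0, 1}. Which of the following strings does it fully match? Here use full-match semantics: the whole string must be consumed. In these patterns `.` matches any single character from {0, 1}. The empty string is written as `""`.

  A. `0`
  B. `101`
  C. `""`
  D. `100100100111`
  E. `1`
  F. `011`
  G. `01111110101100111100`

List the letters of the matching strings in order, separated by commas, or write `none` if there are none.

A → no match
B → no match
C → match
D → no match
E → no match
F → no match
G → no match

C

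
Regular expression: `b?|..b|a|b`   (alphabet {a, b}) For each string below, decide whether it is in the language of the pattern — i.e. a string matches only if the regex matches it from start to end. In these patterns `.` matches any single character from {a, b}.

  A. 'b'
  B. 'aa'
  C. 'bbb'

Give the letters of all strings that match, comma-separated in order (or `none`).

A. 'b' → match
B. 'aa' → no match
C. 'bbb' → match

A, C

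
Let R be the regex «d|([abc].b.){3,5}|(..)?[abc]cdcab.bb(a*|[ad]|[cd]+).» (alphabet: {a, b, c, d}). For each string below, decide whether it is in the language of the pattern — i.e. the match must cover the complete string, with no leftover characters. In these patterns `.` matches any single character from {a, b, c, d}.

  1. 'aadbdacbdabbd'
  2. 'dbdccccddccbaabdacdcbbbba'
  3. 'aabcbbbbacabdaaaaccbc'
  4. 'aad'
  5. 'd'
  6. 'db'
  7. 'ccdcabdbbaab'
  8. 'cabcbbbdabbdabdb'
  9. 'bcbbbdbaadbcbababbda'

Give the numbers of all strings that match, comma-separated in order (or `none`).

5, 7

1 → no match
2 → no match
3 → no match
4. 'aad' → no match
5. 'd' → match
6. 'db' → no match
7. 'ccdcabdbbaab' → match
8 → no match
9 → no match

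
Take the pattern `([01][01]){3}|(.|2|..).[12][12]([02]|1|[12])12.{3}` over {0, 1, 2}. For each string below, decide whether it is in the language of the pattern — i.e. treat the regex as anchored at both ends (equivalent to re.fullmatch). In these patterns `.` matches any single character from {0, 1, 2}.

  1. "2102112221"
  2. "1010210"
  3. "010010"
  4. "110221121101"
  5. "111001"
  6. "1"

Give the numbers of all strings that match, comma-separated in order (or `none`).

3, 5

1 → no match
2 → no match
3 → match
4 → no match
5 → match
6 → no match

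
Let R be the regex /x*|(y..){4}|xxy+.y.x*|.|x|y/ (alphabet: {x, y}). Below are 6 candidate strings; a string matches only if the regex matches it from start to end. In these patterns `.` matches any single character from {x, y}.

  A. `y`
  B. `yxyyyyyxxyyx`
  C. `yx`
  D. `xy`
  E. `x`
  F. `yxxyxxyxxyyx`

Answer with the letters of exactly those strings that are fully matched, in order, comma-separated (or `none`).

A, B, E, F

A → match
B → match
C → no match
D → no match
E → match
F → match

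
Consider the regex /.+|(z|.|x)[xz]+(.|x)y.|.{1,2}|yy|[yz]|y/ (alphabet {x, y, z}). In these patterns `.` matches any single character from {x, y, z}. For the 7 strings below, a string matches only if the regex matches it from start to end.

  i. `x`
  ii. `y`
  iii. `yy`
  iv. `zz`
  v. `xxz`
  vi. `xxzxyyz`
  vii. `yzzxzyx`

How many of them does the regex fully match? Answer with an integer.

i → match
ii → match
iii → match
iv → match
v → match
vi → match
vii → match
Total matched: 7

7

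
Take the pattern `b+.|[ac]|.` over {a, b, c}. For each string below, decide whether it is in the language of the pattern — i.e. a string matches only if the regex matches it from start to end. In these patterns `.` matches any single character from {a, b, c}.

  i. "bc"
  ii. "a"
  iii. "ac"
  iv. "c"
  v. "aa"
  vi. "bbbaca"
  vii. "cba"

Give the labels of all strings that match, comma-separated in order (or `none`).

i, ii, iv

i → match
ii → match
iii → no match
iv → match
v → no match
vi → no match
vii → no match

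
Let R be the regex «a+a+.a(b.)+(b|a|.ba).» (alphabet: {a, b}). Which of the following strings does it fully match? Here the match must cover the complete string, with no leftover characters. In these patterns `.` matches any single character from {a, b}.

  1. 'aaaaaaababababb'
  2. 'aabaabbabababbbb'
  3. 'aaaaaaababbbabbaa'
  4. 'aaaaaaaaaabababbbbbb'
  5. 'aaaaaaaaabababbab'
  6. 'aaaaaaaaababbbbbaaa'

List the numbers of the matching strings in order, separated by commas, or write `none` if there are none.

1, 3, 4, 5, 6

1 → match
2 → no match
3 → match
4 → match
5 → match
6 → match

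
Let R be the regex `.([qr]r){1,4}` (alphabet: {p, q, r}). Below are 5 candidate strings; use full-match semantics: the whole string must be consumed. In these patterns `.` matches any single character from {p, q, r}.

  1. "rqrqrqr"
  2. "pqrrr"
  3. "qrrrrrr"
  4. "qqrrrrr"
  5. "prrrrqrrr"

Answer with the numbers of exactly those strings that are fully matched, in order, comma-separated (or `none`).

1 → match
2 → match
3 → match
4 → match
5 → match

1, 2, 3, 4, 5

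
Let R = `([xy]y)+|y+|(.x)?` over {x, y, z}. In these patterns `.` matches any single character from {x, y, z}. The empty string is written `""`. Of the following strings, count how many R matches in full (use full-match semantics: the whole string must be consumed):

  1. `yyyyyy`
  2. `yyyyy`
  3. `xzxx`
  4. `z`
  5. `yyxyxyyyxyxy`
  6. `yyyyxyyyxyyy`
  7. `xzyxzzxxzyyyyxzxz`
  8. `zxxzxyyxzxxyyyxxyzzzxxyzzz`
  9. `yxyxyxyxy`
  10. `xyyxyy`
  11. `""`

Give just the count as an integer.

1 → match
2 → match
3 → no match
4 → no match
5 → match
6 → match
7 → no match
8 → no match
9 → no match
10 → no match
11 → match
Total matched: 5

5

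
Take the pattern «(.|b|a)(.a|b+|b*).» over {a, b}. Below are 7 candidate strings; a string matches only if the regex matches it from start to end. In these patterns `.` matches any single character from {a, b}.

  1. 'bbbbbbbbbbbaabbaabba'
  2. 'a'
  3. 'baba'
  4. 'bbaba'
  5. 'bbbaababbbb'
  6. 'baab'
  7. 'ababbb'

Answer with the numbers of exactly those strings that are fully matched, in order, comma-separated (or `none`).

1 → no match
2 → no match
3 → no match
4 → no match
5 → no match
6 → match
7 → no match

6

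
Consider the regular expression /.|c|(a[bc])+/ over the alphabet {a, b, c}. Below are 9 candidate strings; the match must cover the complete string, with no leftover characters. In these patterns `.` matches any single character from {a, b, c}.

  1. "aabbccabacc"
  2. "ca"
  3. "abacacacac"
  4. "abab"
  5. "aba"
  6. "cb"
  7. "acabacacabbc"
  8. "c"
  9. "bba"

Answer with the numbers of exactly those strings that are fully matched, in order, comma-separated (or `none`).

1 → no match
2 → no match
3 → match
4 → match
5 → no match
6 → no match
7 → no match
8 → match
9 → no match

3, 4, 8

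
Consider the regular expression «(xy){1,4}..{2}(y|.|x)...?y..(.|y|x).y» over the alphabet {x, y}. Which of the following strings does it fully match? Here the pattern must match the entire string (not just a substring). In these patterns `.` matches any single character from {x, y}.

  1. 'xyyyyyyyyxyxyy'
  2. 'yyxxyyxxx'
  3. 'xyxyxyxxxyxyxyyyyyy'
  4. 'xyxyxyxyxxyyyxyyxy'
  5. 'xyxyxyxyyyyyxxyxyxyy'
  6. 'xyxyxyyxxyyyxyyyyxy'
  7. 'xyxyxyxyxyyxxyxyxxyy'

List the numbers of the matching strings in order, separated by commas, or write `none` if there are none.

1 → match
2 → no match — must start with 'xy'
3 → match
4 → match
5 → match
6 → match
7 → no match

1, 3, 4, 5, 6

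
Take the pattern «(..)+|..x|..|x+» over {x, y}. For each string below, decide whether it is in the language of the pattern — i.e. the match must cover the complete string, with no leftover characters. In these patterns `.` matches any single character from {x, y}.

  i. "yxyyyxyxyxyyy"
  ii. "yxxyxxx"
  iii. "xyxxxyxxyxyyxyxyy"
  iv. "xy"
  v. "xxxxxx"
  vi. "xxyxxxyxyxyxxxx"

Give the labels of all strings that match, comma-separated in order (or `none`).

i → no match
ii → no match
iii → no match
iv → match
v → match
vi → no match

iv, v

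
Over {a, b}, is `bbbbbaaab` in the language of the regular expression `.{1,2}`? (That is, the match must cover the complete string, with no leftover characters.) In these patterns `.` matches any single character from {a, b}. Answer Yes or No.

No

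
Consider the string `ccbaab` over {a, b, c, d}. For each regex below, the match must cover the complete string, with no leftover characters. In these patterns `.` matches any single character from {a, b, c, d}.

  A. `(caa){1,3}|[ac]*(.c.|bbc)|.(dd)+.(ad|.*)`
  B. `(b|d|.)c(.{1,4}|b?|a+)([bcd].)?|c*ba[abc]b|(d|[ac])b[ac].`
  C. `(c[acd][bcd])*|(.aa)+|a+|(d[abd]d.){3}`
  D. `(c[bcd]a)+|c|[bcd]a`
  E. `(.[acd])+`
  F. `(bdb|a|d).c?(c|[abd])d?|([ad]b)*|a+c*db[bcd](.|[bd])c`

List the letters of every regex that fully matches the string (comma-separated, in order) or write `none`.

A → no match
B → match
C → no match
D → no match
E → no match
F → no match

B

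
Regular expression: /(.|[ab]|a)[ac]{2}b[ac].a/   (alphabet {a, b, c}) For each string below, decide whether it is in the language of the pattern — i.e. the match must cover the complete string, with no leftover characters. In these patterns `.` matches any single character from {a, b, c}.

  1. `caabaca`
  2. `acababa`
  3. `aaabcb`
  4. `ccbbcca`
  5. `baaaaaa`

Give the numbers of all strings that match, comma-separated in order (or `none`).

1 → match
2 → match
3 → no match — must end with `a`
4 → no match
5 → no match

1, 2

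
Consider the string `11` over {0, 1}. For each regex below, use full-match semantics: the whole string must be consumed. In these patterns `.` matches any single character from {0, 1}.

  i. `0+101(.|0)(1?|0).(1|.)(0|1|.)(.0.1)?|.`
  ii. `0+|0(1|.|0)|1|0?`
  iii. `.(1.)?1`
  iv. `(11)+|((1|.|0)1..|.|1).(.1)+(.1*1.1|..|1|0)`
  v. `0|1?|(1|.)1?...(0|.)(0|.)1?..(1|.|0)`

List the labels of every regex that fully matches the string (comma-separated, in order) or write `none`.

i → no match
ii → no match
iii → match
iv → match
v → no match

iii, iv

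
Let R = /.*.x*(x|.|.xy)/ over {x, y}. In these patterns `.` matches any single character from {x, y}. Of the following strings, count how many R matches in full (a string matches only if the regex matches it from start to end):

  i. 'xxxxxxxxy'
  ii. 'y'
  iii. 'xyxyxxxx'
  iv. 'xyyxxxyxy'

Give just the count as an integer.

3

i → match
ii → no match
iii → match
iv → match
Total matched: 3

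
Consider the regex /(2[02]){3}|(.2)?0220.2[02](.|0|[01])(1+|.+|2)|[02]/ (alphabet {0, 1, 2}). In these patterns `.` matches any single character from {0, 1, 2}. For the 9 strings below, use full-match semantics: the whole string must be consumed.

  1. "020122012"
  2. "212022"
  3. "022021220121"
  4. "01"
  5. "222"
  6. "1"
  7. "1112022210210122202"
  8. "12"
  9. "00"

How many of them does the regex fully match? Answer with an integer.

1. "020122012" → no match
2. "212022" → no match
3. "022021220121" → no match
4. "01" → no match
5. "222" → no match
6. "1" → no match
7 → no match
8. "12" → no match
9. "00" → no match
Total matched: 0

0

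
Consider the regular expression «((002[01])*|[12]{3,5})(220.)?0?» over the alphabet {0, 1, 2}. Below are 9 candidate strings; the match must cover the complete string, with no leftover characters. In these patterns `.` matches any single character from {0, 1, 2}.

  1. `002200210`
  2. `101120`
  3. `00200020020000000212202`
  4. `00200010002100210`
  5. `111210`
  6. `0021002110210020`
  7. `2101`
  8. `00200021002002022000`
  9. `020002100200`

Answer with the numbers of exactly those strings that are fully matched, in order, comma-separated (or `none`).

5

1 → no match
2 → no match
3 → no match
4 → no match
5 → match
6 → no match
7 → no match
8 → no match
9 → no match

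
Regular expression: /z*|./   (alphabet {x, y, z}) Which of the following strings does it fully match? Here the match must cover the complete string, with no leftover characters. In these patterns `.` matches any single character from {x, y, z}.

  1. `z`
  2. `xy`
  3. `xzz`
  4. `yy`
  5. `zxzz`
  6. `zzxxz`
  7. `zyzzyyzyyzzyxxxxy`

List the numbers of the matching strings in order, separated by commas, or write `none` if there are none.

1 → match
2 → no match
3 → no match
4 → no match
5 → no match
6 → no match
7 → no match

1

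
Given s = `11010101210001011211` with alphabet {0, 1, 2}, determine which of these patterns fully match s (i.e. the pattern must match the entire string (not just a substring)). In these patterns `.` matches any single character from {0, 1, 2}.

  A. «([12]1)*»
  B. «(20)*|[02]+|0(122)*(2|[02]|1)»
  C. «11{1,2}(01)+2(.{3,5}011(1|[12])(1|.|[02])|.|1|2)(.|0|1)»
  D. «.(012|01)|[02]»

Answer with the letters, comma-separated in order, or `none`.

C

A → no match
B → no match
C → match
D → no match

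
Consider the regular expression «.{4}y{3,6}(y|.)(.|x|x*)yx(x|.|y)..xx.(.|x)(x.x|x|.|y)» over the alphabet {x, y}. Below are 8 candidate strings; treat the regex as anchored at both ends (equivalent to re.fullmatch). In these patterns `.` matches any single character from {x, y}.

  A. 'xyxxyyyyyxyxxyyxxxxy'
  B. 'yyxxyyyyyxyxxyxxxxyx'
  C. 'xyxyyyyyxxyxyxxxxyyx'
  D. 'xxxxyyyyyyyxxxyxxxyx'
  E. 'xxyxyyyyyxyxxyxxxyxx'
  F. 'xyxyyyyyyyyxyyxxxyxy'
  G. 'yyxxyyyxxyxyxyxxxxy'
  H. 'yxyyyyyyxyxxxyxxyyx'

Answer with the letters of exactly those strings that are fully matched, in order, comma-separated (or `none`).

A, B, C, D, E, F, G, H

A → match
B → match
C → match
D → match
E → match
F → match
G → match
H → match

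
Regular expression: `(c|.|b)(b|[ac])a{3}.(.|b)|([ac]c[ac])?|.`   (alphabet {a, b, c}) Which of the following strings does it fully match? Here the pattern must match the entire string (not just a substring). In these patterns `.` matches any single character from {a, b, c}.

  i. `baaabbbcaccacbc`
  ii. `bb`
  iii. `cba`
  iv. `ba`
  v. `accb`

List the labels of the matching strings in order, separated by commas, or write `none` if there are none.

i → no match
ii → no match
iii → no match
iv → no match
v → no match

none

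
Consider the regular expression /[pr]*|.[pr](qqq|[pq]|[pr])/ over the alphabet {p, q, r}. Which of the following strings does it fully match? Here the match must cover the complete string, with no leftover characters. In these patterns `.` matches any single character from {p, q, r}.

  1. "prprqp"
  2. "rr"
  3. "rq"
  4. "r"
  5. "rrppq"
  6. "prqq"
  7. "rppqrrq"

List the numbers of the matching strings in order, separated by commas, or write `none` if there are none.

1 → no match
2 → match
3 → no match
4 → match
5 → no match
6 → no match
7 → no match

2, 4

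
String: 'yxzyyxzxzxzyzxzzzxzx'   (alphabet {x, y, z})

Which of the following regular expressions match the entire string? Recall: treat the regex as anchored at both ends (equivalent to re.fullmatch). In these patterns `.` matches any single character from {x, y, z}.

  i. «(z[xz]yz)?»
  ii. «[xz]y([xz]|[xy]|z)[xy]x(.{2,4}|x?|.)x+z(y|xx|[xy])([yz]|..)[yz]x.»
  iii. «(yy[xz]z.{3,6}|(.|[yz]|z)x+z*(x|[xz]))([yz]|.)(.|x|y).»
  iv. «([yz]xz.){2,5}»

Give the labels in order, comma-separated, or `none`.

iv

i → no match
ii → no match
iii → no match
iv → match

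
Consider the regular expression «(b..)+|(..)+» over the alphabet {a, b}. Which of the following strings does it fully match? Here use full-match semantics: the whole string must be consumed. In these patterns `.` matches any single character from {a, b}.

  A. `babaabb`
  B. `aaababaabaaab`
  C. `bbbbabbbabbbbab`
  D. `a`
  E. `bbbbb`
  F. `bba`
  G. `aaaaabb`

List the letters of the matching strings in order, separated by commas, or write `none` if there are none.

C, F

A → no match
B → no match
C → match
D → no match
E → no match
F → match
G → no match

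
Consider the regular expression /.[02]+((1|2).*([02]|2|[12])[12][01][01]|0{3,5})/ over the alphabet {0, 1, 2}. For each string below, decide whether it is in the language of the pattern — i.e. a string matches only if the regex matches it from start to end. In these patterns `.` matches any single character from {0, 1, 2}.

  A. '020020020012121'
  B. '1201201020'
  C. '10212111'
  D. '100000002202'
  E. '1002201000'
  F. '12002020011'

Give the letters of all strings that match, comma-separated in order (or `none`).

A → no match
B → no match
C → match
D → no match
E → no match
F → no match

C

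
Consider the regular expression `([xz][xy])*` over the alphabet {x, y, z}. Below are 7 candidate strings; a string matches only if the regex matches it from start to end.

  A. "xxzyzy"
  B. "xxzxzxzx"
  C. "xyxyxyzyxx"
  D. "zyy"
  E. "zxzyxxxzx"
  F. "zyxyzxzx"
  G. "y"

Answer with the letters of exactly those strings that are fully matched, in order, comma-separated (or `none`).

A → match
B → match
C → match
D → no match
E → no match
F → match
G → no match

A, B, C, F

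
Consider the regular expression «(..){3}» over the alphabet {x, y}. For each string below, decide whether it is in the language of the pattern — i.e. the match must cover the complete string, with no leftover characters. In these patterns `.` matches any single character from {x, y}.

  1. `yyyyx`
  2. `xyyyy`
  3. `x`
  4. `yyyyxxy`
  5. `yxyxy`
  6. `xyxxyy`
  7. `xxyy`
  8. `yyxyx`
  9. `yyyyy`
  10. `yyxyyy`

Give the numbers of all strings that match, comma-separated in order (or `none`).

1 → no match
2 → no match
3 → no match
4 → no match
5 → no match
6 → match
7 → no match
8 → no match
9 → no match
10 → match

6, 10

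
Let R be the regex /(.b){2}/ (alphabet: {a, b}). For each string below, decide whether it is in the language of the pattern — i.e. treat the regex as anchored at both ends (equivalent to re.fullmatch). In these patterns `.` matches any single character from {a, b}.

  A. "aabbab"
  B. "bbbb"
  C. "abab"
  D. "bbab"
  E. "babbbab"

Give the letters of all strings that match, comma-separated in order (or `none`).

A → no match
B → match
C → match
D → match
E → no match

B, C, D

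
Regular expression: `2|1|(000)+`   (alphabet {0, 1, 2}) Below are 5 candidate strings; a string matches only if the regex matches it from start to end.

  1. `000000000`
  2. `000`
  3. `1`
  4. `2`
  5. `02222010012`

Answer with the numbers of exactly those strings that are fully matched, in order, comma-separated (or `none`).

1 → match
2 → match
3 → match
4 → match
5 → no match

1, 2, 3, 4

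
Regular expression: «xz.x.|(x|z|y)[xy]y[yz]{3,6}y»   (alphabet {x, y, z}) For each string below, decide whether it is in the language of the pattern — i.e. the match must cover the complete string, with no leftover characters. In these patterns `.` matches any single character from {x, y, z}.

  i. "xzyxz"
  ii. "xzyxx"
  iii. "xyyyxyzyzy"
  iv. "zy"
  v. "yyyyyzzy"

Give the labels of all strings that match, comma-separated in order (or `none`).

i, ii, v

i → match
ii → match
iii → no match
iv → no match
v → match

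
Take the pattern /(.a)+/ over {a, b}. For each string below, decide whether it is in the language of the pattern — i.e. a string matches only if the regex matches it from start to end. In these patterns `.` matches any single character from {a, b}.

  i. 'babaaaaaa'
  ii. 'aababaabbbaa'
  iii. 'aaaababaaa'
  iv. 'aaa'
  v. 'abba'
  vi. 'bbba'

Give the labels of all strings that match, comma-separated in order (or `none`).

iii

i → no match
ii → no match
iii → match
iv → no match
v → no match
vi → no match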